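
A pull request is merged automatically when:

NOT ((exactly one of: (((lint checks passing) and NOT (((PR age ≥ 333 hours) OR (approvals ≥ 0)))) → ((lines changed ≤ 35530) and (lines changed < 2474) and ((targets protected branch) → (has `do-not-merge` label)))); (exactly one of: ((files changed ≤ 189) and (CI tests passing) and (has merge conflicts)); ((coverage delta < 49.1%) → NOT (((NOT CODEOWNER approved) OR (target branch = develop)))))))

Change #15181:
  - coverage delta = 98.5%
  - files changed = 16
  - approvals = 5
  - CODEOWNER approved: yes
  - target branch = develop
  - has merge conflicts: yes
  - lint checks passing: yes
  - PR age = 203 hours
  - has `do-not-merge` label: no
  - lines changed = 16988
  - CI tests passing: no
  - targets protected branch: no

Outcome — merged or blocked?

Atomic conditions:
  lint checks passing: yes → true
  PR age ≥ 333 hours: 203 ≥ 333 is false
  approvals ≥ 0: 5 ≥ 0 is true
  lines changed ≤ 35530: 16988 ≤ 35530 is true
  lines changed < 2474: 16988 < 2474 is false
  targets protected branch: no → false
  has `do-not-merge` label: no → false
  files changed ≤ 189: 16 ≤ 189 is true
  CI tests passing: no → false
  has merge conflicts: yes → true
  coverage delta < 49.1%: 98.5 < 49.1 is false
  NOT CODEOWNER approved: yes → false
  target branch = develop: develop == develop is true
Combine:
[1.1.1.2.1] false OR true = true
[1.1.1.2] NOT true = false
[1.1.1] true AND false = false
[1.1.2.3] false → false (antecedent false ⇒ implication holds) = true
[1.1.2] true AND false AND true = false
[1.1] false → false (antecedent false ⇒ implication holds) = true
[1.2.1] true AND false AND true = false
[1.2.2.2.1] false OR true = true
[1.2.2.2] NOT true = false
[1.2.2] false → false (antecedent false ⇒ implication holds) = true
[1.2] exactly-one(false, true) = true
[1] exactly-one(true, true) = false
[root] NOT false = true
Overall: true → merged

Merged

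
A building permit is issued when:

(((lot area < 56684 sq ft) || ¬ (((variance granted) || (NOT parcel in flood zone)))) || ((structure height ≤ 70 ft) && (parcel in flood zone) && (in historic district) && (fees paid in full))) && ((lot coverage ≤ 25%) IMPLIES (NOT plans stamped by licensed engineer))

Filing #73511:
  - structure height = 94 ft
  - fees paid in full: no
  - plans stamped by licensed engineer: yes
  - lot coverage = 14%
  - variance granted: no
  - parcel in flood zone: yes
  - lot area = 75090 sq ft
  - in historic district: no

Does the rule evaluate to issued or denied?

Denied

Atomic conditions:
  lot area < 56684 sq ft: 75090 < 56684 is false
  variance granted: no → false
  NOT parcel in flood zone: yes → false
  structure height ≤ 70 ft: 94 ≤ 70 is false
  parcel in flood zone: yes → true
  in historic district: no → false
  fees paid in full: no → false
  lot coverage ≤ 25%: 14 ≤ 25 is true
  NOT plans stamped by licensed engineer: yes → false
Combine:
[1.1.2.1] false OR false = false
[1.1.2] NOT false = true
[1.1] false OR true = true
[1.2] false AND true AND false AND false = false
[1] true OR false = true
[2] true → false = false
[root] true AND false = false
Overall: false → denied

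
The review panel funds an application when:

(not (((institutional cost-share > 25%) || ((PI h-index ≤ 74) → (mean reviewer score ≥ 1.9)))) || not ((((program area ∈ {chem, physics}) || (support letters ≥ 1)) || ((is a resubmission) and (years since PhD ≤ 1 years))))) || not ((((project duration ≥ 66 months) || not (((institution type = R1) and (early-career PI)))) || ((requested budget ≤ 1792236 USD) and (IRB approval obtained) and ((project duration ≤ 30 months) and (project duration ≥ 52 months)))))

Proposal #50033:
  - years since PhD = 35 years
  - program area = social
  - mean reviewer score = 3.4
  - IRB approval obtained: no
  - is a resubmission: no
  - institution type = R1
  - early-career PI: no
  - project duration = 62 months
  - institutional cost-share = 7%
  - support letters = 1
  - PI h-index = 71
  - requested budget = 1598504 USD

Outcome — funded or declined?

Declined

Atomic conditions:
  institutional cost-share > 25%: 7 > 25 is false
  PI h-index ≤ 74: 71 ≤ 74 is true
  mean reviewer score ≥ 1.9: 3.4 ≥ 1.9 is true
  program area ∈ {chem, physics}: social is not in the set → false
  support letters ≥ 1: 1 ≥ 1 is true
  is a resubmission: no → false
  years since PhD ≤ 1 years: 35 ≤ 1 is false
  project duration ≥ 66 months: 62 ≥ 66 is false
  institution type = R1: R1 == R1 is true
  early-career PI: no → false
  requested budget ≤ 1792236 USD: 1598504 ≤ 1792236 is true
  IRB approval obtained: no → false
  project duration ≤ 30 months: 62 ≤ 30 is false
  project duration ≥ 52 months: 62 ≥ 52 is true
Combine:
[1.1.1.2] true → true = true
[1.1.1] false OR true = true
[1.1] NOT true = false
[1.2.1.1] false OR true = true
[1.2.1.2] false AND false = false
[1.2.1] true OR false = true
[1.2] NOT true = false
[1] false OR false = false
[2.1.1.2.1] true AND false = false
[2.1.1.2] NOT false = true
[2.1.1] false OR true = true
[2.1.2.3] false AND true = false
[2.1.2] true AND false AND false = false
[2.1] true OR false = true
[2] NOT true = false
[root] false OR false = false
Overall: false → declined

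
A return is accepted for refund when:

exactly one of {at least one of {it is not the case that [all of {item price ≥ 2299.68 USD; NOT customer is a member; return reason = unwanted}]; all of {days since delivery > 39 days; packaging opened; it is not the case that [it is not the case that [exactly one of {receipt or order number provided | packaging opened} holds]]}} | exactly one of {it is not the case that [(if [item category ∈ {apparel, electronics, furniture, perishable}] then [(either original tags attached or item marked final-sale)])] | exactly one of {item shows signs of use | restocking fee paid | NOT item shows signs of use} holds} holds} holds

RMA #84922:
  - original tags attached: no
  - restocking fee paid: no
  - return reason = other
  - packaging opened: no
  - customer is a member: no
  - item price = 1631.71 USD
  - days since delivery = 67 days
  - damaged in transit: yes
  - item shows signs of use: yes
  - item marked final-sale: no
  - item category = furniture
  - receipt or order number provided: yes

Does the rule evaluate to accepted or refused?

Atomic conditions:
  item price ≥ 2299.68 USD: 1631.71 ≥ 2299.68 is false
  NOT customer is a member: no → true
  return reason = unwanted: other == unwanted is false
  days since delivery > 39 days: 67 > 39 is true
  packaging opened: no → false
  receipt or order number provided: yes → true
  item category ∈ {apparel, electronics, furniture, perishable}: furniture is in the set → true
  original tags attached: no → false
  item marked final-sale: no → false
  item shows signs of use: yes → true
  restocking fee paid: no → false
  NOT item shows signs of use: yes → false
Combine:
[1.1.1] false AND true AND false = false
[1.1] NOT false = true
[1.2.3.1.1] exactly-one(true, false) = true
[1.2.3.1] NOT true = false
[1.2.3] NOT false = true
[1.2] true AND false AND true = false
[1] true OR false = true
[2.1.1.2] false OR false = false
[2.1.1] true → false = false
[2.1] NOT false = true
[2.2] exactly-one(true, false, false) = true
[2] exactly-one(true, true) = false
[root] exactly-one(true, false) = true
Overall: true → accepted

Accepted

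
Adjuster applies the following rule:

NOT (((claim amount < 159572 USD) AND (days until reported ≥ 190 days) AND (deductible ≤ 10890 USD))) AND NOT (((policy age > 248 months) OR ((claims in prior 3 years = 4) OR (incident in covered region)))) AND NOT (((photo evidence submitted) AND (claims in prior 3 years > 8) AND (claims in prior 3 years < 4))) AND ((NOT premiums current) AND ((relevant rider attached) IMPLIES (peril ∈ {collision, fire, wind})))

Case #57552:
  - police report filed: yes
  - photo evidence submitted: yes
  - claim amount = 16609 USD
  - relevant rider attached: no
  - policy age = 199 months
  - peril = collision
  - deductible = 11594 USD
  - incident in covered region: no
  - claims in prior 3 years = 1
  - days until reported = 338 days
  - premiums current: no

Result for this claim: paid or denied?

Paid

Atomic conditions:
  claim amount < 159572 USD: 16609 < 159572 is true
  days until reported ≥ 190 days: 338 ≥ 190 is true
  deductible ≤ 10890 USD: 11594 ≤ 10890 is false
  policy age > 248 months: 199 > 248 is false
  claims in prior 3 years = 4: 1 == 4 is false
  incident in covered region: no → false
  photo evidence submitted: yes → true
  claims in prior 3 years > 8: 1 > 8 is false
  claims in prior 3 years < 4: 1 < 4 is true
  NOT premiums current: no → true
  relevant rider attached: no → false
  peril ∈ {collision, fire, wind}: collision is in the set → true
Combine:
[1.1] true AND true AND false = false
[1] NOT false = true
[2.1.2] false OR false = false
[2.1] false OR false = false
[2] NOT false = true
[3.1] true AND false AND true = false
[3] NOT false = true
[4.2] false → true (antecedent false ⇒ implication holds) = true
[4] true AND true = true
[root] true AND true AND true AND true = true
Overall: true → paid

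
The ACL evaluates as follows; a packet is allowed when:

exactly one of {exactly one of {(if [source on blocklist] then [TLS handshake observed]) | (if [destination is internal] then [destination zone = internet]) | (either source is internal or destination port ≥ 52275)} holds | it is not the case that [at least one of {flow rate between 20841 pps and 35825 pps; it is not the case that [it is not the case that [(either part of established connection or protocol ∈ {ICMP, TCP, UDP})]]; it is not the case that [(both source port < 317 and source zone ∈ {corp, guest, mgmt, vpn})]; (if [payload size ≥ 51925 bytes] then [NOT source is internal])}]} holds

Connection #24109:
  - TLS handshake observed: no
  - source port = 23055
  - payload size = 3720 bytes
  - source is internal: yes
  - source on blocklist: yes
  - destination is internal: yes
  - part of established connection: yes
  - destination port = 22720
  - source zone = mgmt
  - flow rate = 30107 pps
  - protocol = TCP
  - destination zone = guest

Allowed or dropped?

Atomic conditions:
  source on blocklist: yes → true
  TLS handshake observed: no → false
  destination is internal: yes → true
  destination zone = internet: guest == internet is false
  source is internal: yes → true
  destination port ≥ 52275: 22720 ≥ 52275 is false
  flow rate between 20841 pps and 35825 pps: 30107 in [20841, 35825] is true
  part of established connection: yes → true
  protocol ∈ {ICMP, TCP, UDP}: TCP is in the set → true
  source port < 317: 23055 < 317 is false
  source zone ∈ {corp, guest, mgmt, vpn}: mgmt is in the set → true
  payload size ≥ 51925 bytes: 3720 ≥ 51925 is false
  NOT source is internal: yes → false
Combine:
[1.1] true → false = false
[1.2] true → false = false
[1.3] true OR false = true
[1] exactly-one(false, false, true) = true
[2.1.2.1.1] true OR true = true
[2.1.2.1] NOT true = false
[2.1.2] NOT false = true
[2.1.3.1] false AND true = false
[2.1.3] NOT false = true
[2.1.4] false → false (antecedent false ⇒ implication holds) = true
[2.1] true OR true OR true OR true = true
[2] NOT true = false
[root] exactly-one(true, false) = true
Overall: true → allowed

Allowed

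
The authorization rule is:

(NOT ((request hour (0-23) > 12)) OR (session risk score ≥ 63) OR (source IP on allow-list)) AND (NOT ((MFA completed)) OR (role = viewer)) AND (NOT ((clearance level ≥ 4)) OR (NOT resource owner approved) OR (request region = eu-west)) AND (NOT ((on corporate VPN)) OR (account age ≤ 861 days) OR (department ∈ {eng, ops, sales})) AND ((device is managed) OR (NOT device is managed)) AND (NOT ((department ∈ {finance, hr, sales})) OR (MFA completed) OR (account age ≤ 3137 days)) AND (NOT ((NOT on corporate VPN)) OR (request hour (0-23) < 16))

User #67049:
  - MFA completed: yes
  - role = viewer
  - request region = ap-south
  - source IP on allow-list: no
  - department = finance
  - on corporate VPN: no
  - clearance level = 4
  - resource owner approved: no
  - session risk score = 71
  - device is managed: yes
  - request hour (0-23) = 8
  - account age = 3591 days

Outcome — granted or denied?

Atomic conditions:
  request hour (0-23) > 12: 8 > 12 is false
  session risk score ≥ 63: 71 ≥ 63 is true
  source IP on allow-list: no → false
  MFA completed: yes → true
  role = viewer: viewer == viewer is true
  clearance level ≥ 4: 4 ≥ 4 is true
  NOT resource owner approved: no → true
  request region = eu-west: ap-south == eu-west is false
  on corporate VPN: no → false
  account age ≤ 861 days: 3591 ≤ 861 is false
  department ∈ {eng, ops, sales}: finance is not in the set → false
  device is managed: yes → true
  NOT device is managed: yes → false
  department ∈ {finance, hr, sales}: finance is in the set → true
  account age ≤ 3137 days: 3591 ≤ 3137 is false
  NOT on corporate VPN: no → true
  request hour (0-23) < 16: 8 < 16 is true
Combine:
[1.1] NOT false = true
[1] true OR true OR false = true
[2.1] NOT true = false
[2] false OR true = true
[3.1] NOT true = false
[3] false OR true OR false = true
[4.1] NOT false = true
[4] true OR false OR false = true
[5] true OR false = true
[6.1] NOT true = false
[6] false OR true OR false = true
[7.1] NOT true = false
[7] false OR true = true
[root] true AND true AND true AND true AND true AND true AND true = true
Overall: true → granted

Granted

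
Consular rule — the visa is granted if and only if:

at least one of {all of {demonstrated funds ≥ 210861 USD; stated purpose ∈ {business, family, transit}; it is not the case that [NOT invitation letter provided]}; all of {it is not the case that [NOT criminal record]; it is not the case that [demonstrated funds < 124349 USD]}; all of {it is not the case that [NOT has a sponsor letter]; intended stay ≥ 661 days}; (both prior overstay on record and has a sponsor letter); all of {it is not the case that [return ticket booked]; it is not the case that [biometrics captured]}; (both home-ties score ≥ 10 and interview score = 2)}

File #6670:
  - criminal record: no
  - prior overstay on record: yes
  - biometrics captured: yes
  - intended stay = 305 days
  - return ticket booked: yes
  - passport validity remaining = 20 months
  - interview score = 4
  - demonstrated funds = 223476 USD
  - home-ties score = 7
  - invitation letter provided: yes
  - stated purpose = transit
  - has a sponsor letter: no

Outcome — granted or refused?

Atomic conditions:
  demonstrated funds ≥ 210861 USD: 223476 ≥ 210861 is true
  stated purpose ∈ {business, family, transit}: transit is in the set → true
  NOT invitation letter provided: yes → false
  NOT criminal record: no → true
  demonstrated funds < 124349 USD: 223476 < 124349 is false
  NOT has a sponsor letter: no → true
  intended stay ≥ 661 days: 305 ≥ 661 is false
  prior overstay on record: yes → true
  has a sponsor letter: no → false
  return ticket booked: yes → true
  biometrics captured: yes → true
  home-ties score ≥ 10: 7 ≥ 10 is false
  interview score = 2: 4 == 2 is false
Combine:
[1.3] NOT false = true
[1] true AND true AND true = true
[2.1] NOT true = false
[2.2] NOT false = true
[2] false AND true = false
[3.1] NOT true = false
[3] false AND false = false
[4] true AND false = false
[5.1] NOT true = false
[5.2] NOT true = false
[5] false AND false = false
[6] false AND false = false
[root] true OR false OR false OR false OR false OR false = true
Overall: true → granted

Granted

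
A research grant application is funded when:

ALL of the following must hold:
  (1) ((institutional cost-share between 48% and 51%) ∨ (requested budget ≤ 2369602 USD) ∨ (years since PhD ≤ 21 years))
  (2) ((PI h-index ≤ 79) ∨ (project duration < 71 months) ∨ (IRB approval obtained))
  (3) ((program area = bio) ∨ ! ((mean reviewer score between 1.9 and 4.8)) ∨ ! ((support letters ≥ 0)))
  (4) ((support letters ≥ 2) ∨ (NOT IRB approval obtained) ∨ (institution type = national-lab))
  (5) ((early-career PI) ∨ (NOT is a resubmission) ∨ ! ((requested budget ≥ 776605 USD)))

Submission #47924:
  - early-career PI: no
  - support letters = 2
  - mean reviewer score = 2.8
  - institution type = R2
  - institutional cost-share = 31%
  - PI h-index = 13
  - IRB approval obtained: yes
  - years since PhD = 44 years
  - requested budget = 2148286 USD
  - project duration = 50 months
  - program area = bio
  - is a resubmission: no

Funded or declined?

Funded

Atomic conditions:
  institutional cost-share between 48% and 51%: 31 in [48, 51] is false
  requested budget ≤ 2369602 USD: 2148286 ≤ 2369602 is true
  years since PhD ≤ 21 years: 44 ≤ 21 is false
  PI h-index ≤ 79: 13 ≤ 79 is true
  project duration < 71 months: 50 < 71 is true
  IRB approval obtained: yes → true
  program area = bio: bio == bio is true
  mean reviewer score between 1.9 and 4.8: 2.8 in [1.9, 4.8] is true
  support letters ≥ 0: 2 ≥ 0 is true
  support letters ≥ 2: 2 ≥ 2 is true
  NOT IRB approval obtained: yes → false
  institution type = national-lab: R2 == national-lab is false
  early-career PI: no → false
  NOT is a resubmission: no → true
  requested budget ≥ 776605 USD: 2148286 ≥ 776605 is true
Combine:
[1] false OR true OR false = true
[2] true OR true OR true = true
[3.2] NOT true = false
[3.3] NOT true = false
[3] true OR false OR false = true
[4] true OR false OR false = true
[5.3] NOT true = false
[5] false OR true OR false = true
[root] true AND true AND true AND true AND true = true
Overall: true → funded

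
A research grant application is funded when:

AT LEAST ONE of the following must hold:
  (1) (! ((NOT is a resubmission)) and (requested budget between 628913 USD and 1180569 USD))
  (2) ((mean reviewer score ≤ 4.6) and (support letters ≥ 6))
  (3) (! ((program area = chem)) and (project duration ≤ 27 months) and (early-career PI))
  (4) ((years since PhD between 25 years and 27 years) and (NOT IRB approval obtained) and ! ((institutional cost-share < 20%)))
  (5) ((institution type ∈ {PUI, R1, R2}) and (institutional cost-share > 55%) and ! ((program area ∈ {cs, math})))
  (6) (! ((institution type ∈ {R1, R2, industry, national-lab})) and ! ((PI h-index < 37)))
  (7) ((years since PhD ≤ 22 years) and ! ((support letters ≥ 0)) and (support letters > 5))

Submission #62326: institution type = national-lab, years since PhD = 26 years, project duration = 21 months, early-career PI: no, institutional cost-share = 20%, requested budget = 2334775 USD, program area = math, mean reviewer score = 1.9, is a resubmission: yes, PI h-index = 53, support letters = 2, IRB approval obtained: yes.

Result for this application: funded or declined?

Atomic conditions:
  NOT is a resubmission: yes → false
  requested budget between 628913 USD and 1180569 USD: 2334775 in [628913, 1180569] is false
  mean reviewer score ≤ 4.6: 1.9 ≤ 4.6 is true
  support letters ≥ 6: 2 ≥ 6 is false
  program area = chem: math == chem is false
  project duration ≤ 27 months: 21 ≤ 27 is true
  early-career PI: no → false
  years since PhD between 25 years and 27 years: 26 in [25, 27] is true
  NOT IRB approval obtained: yes → false
  institutional cost-share < 20%: 20 < 20 is false
  institution type ∈ {PUI, R1, R2}: national-lab is not in the set → false
  institutional cost-share > 55%: 20 > 55 is false
  program area ∈ {cs, math}: math is in the set → true
  institution type ∈ {R1, R2, industry, national-lab}: national-lab is in the set → true
  PI h-index < 37: 53 < 37 is false
  years since PhD ≤ 22 years: 26 ≤ 22 is false
  support letters ≥ 0: 2 ≥ 0 is true
  support letters > 5: 2 > 5 is false
Combine:
[1.1] NOT false = true
[1] true AND false = false
[2] true AND false = false
[3.1] NOT false = true
[3] true AND true AND false = false
[4.3] NOT false = true
[4] true AND false AND true = false
[5.3] NOT true = false
[5] false AND false AND false = false
[6.1] NOT true = false
[6.2] NOT false = true
[6] false AND true = false
[7.2] NOT true = false
[7] false AND false AND false = false
[root] false OR false OR false OR false OR false OR false OR false = false
Overall: false → declined

Declined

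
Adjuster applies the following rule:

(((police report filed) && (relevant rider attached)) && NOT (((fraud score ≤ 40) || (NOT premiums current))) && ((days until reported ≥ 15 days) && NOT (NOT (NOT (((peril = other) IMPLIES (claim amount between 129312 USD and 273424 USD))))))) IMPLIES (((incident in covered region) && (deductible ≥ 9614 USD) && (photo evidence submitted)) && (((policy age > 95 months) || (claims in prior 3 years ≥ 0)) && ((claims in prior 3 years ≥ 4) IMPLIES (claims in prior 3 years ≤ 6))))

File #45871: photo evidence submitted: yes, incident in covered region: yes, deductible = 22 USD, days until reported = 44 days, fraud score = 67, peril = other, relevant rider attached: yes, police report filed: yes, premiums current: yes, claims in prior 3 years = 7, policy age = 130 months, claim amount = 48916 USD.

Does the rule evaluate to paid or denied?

Atomic conditions:
  police report filed: yes → true
  relevant rider attached: yes → true
  fraud score ≤ 40: 67 ≤ 40 is false
  NOT premiums current: yes → false
  days until reported ≥ 15 days: 44 ≥ 15 is true
  peril = other: other == other is true
  claim amount between 129312 USD and 273424 USD: 48916 in [129312, 273424] is false
  incident in covered region: yes → true
  deductible ≥ 9614 USD: 22 ≥ 9614 is false
  photo evidence submitted: yes → true
  policy age > 95 months: 130 > 95 is true
  claims in prior 3 years ≥ 0: 7 ≥ 0 is true
  claims in prior 3 years ≥ 4: 7 ≥ 4 is true
  claims in prior 3 years ≤ 6: 7 ≤ 6 is false
Combine:
[1.1] true AND true = true
[1.2.1] false OR false = false
[1.2] NOT false = true
[1.3.2.1.1.1] true → false = false
[1.3.2.1.1] NOT false = true
[1.3.2.1] NOT true = false
[1.3.2] NOT false = true
[1.3] true AND true = true
[1] true AND true AND true = true
[2.1] true AND false AND true = false
[2.2.1] true OR true = true
[2.2.2] true → false = false
[2.2] true AND false = false
[2] false AND false = false
[root] true → false = false
Overall: false → denied

Denied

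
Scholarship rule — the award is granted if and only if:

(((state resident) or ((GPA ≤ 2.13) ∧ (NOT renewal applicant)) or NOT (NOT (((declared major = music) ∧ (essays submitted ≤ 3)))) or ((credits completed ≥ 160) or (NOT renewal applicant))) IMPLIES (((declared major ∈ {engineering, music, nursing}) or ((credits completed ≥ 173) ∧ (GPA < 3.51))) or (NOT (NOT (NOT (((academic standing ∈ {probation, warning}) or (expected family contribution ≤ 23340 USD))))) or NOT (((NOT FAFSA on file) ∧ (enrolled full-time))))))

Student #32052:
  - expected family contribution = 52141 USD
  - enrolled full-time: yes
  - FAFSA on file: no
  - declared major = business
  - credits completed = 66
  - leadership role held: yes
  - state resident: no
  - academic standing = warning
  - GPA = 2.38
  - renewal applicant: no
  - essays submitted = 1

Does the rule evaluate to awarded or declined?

Declined

Atomic conditions:
  state resident: no → false
  GPA ≤ 2.13: 2.38 ≤ 2.13 is false
  NOT renewal applicant: no → true
  declared major = music: business == music is false
  essays submitted ≤ 3: 1 ≤ 3 is true
  credits completed ≥ 160: 66 ≥ 160 is false
  declared major ∈ {engineering, music, nursing}: business is not in the set → false
  credits completed ≥ 173: 66 ≥ 173 is false
  GPA < 3.51: 2.38 < 3.51 is true
  academic standing ∈ {probation, warning}: warning is in the set → true
  expected family contribution ≤ 23340 USD: 52141 ≤ 23340 is false
  NOT FAFSA on file: no → true
  enrolled full-time: yes → true
Combine:
[1.2] false AND true = false
[1.3.1.1] false AND true = false
[1.3.1] NOT false = true
[1.3] NOT true = false
[1.4] false OR true = true
[1] false OR false OR false OR true = true
[2.1.2] false AND true = false
[2.1] false OR false = false
[2.2.1.1.1.1] true OR false = true
[2.2.1.1.1] NOT true = false
[2.2.1.1] NOT false = true
[2.2.1] NOT true = false
[2.2.2.1] true AND true = true
[2.2.2] NOT true = false
[2.2] false OR false = false
[2] false OR false = false
[root] true → false = false
Overall: false → declined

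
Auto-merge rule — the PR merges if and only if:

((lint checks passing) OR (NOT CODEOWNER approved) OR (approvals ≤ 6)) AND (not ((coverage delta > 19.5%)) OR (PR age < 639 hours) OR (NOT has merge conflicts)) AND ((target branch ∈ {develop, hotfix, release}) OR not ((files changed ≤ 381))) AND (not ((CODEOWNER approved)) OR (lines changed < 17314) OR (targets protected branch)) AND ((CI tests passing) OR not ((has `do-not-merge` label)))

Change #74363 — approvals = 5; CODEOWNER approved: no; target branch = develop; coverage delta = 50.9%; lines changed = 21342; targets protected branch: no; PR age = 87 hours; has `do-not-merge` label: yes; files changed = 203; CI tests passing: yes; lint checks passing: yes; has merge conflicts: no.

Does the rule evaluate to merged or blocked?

Merged

Atomic conditions:
  lint checks passing: yes → true
  NOT CODEOWNER approved: no → true
  approvals ≤ 6: 5 ≤ 6 is true
  coverage delta > 19.5%: 50.9 > 19.5 is true
  PR age < 639 hours: 87 < 639 is true
  NOT has merge conflicts: no → true
  target branch ∈ {develop, hotfix, release}: develop is in the set → true
  files changed ≤ 381: 203 ≤ 381 is true
  CODEOWNER approved: no → false
  lines changed < 17314: 21342 < 17314 is false
  targets protected branch: no → false
  CI tests passing: yes → true
  has `do-not-merge` label: yes → true
Combine:
[1] true OR true OR true = true
[2.1] NOT true = false
[2] false OR true OR true = true
[3.2] NOT true = false
[3] true OR false = true
[4.1] NOT false = true
[4] true OR false OR false = true
[5.2] NOT true = false
[5] true OR false = true
[root] true AND true AND true AND true AND true = true
Overall: true → merged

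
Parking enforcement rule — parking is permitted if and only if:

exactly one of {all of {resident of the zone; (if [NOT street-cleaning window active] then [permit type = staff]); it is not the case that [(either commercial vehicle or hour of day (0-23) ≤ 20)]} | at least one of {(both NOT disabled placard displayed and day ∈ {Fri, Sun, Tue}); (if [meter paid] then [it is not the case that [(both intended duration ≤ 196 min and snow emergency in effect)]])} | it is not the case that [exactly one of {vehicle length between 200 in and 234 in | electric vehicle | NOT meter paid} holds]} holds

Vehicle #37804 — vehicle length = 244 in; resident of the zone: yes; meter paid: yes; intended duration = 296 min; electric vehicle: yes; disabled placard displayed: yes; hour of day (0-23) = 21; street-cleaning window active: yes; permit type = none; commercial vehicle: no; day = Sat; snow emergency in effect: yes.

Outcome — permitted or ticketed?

Ticketed

Atomic conditions:
  resident of the zone: yes → true
  NOT street-cleaning window active: yes → false
  permit type = staff: none == staff is false
  commercial vehicle: no → false
  hour of day (0-23) ≤ 20: 21 ≤ 20 is false
  NOT disabled placard displayed: yes → false
  day ∈ {Fri, Sun, Tue}: Sat is not in the set → false
  meter paid: yes → true
  intended duration ≤ 196 min: 296 ≤ 196 is false
  snow emergency in effect: yes → true
  vehicle length between 200 in and 234 in: 244 in [200, 234] is false
  electric vehicle: yes → true
  NOT meter paid: yes → false
Combine:
[1.2] false → false (antecedent false ⇒ implication holds) = true
[1.3.1] false OR false = false
[1.3] NOT false = true
[1] true AND true AND true = true
[2.1] false AND false = false
[2.2.2.1] false AND true = false
[2.2.2] NOT false = true
[2.2] true → true = true
[2] false OR true = true
[3.1] exactly-one(false, true, false) = true
[3] NOT true = false
[root] exactly-one(true, true, false) = false
Overall: false → ticketed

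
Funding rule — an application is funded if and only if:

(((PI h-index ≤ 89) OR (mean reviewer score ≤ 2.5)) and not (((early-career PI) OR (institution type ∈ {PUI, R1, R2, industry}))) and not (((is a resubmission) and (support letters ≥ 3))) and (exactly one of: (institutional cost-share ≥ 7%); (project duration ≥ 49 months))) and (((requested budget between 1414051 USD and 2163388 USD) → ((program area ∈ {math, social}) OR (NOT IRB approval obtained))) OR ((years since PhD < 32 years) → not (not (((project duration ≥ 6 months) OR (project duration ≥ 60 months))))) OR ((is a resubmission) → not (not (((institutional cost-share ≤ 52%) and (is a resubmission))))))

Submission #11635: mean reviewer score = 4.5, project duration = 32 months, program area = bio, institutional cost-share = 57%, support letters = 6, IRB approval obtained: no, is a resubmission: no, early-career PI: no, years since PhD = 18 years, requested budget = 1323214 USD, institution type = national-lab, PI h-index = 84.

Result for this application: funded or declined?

Atomic conditions:
  PI h-index ≤ 89: 84 ≤ 89 is true
  mean reviewer score ≤ 2.5: 4.5 ≤ 2.5 is false
  early-career PI: no → false
  institution type ∈ {PUI, R1, R2, industry}: national-lab is not in the set → false
  is a resubmission: no → false
  support letters ≥ 3: 6 ≥ 3 is true
  institutional cost-share ≥ 7%: 57 ≥ 7 is true
  project duration ≥ 49 months: 32 ≥ 49 is false
  requested budget between 1414051 USD and 2163388 USD: 1323214 in [1414051, 2163388] is false
  program area ∈ {math, social}: bio is not in the set → false
  NOT IRB approval obtained: no → true
  years since PhD < 32 years: 18 < 32 is true
  project duration ≥ 6 months: 32 ≥ 6 is true
  project duration ≥ 60 months: 32 ≥ 60 is false
  institutional cost-share ≤ 52%: 57 ≤ 52 is false
Combine:
[1.1] true OR false = true
[1.2.1] false OR false = false
[1.2] NOT false = true
[1.3.1] false AND true = false
[1.3] NOT false = true
[1.4] exactly-one(true, false) = true
[1] true AND true AND true AND true = true
[2.1.2] false OR true = true
[2.1] false → true (antecedent false ⇒ implication holds) = true
[2.2.2.1.1] true OR false = true
[2.2.2.1] NOT true = false
[2.2.2] NOT false = true
[2.2] true → true = true
[2.3.2.1.1] false AND false = false
[2.3.2.1] NOT false = true
[2.3.2] NOT true = false
[2.3] false → false (antecedent false ⇒ implication holds) = true
[2] true OR true OR true = true
[root] true AND true = true
Overall: true → funded

Funded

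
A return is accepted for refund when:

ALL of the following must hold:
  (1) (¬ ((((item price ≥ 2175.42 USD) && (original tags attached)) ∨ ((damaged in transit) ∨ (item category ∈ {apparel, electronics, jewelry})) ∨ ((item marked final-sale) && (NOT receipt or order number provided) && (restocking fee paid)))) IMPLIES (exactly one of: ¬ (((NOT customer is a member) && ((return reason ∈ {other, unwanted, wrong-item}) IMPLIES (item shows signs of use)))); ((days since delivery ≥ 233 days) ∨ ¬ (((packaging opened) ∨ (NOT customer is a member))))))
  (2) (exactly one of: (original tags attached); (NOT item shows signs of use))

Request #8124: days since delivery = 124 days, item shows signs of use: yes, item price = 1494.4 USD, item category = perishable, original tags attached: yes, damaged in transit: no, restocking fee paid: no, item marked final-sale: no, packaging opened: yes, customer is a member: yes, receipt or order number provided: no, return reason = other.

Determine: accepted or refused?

Accepted

Atomic conditions:
  item price ≥ 2175.42 USD: 1494.4 ≥ 2175.42 is false
  original tags attached: yes → true
  damaged in transit: no → false
  item category ∈ {apparel, electronics, jewelry}: perishable is not in the set → false
  item marked final-sale: no → false
  NOT receipt or order number provided: no → true
  restocking fee paid: no → false
  NOT customer is a member: yes → false
  return reason ∈ {other, unwanted, wrong-item}: other is in the set → true
  item shows signs of use: yes → true
  days since delivery ≥ 233 days: 124 ≥ 233 is false
  packaging opened: yes → true
  NOT item shows signs of use: yes → false
Combine:
[1.1.1.1] false AND true = false
[1.1.1.2] false OR false = false
[1.1.1.3] false AND true AND false = false
[1.1.1] false OR false OR false = false
[1.1] NOT false = true
[1.2.1.1.2] true → true = true
[1.2.1.1] false AND true = false
[1.2.1] NOT false = true
[1.2.2.2.1] true OR false = true
[1.2.2.2] NOT true = false
[1.2.2] false OR false = false
[1.2] exactly-one(true, false) = true
[1] true → true = true
[2] exactly-one(true, false) = true
[root] true AND true = true
Overall: true → accepted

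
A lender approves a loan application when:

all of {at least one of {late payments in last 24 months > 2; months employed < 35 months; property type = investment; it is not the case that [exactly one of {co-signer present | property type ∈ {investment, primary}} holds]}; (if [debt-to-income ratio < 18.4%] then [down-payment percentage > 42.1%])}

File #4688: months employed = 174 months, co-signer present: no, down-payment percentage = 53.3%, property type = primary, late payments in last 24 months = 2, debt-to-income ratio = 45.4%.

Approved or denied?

Denied

Atomic conditions:
  late payments in last 24 months > 2: 2 > 2 is false
  months employed < 35 months: 174 < 35 is false
  property type = investment: primary == investment is false
  co-signer present: no → false
  property type ∈ {investment, primary}: primary is in the set → true
  debt-to-income ratio < 18.4%: 45.4 < 18.4 is false
  down-payment percentage > 42.1%: 53.3 > 42.1 is true
Combine:
[1.4.1] exactly-one(false, true) = true
[1.4] NOT true = false
[1] false OR false OR false OR false = false
[2] false → true (antecedent false ⇒ implication holds) = true
[root] false AND true = false
Overall: false → denied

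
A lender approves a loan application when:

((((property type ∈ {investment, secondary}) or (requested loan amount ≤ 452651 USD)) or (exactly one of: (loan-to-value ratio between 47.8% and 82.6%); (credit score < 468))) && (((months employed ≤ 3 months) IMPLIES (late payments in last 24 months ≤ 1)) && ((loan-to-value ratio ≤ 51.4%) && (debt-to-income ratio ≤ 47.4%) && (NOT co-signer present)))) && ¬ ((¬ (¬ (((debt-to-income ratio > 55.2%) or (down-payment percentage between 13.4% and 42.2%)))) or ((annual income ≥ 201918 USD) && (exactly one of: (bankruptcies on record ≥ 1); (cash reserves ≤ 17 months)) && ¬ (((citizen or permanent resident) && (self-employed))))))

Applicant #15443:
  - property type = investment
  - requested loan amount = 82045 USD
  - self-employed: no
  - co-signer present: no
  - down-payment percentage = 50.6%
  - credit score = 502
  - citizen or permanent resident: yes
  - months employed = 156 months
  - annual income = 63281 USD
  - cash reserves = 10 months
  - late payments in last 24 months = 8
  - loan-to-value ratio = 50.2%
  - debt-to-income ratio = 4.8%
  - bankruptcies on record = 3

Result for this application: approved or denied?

Atomic conditions:
  property type ∈ {investment, secondary}: investment is in the set → true
  requested loan amount ≤ 452651 USD: 82045 ≤ 452651 is true
  loan-to-value ratio between 47.8% and 82.6%: 50.2 in [47.8, 82.6] is true
  credit score < 468: 502 < 468 is false
  months employed ≤ 3 months: 156 ≤ 3 is false
  late payments in last 24 months ≤ 1: 8 ≤ 1 is false
  loan-to-value ratio ≤ 51.4%: 50.2 ≤ 51.4 is true
  debt-to-income ratio ≤ 47.4%: 4.8 ≤ 47.4 is true
  NOT co-signer present: no → true
  debt-to-income ratio > 55.2%: 4.8 > 55.2 is false
  down-payment percentage between 13.4% and 42.2%: 50.6 in [13.4, 42.2] is false
  annual income ≥ 201918 USD: 63281 ≥ 201918 is false
  bankruptcies on record ≥ 1: 3 ≥ 1 is true
  cash reserves ≤ 17 months: 10 ≤ 17 is true
  citizen or permanent resident: yes → true
  self-employed: no → false
Combine:
[1.1.1] true OR true = true
[1.1.2] exactly-one(true, false) = true
[1.1] true OR true = true
[1.2.1] false → false (antecedent false ⇒ implication holds) = true
[1.2.2] true AND true AND true = true
[1.2] true AND true = true
[1] true AND true = true
[2.1.1.1.1] false OR false = false
[2.1.1.1] NOT false = true
[2.1.1] NOT true = false
[2.1.2.2] exactly-one(true, true) = false
[2.1.2.3.1] true AND false = false
[2.1.2.3] NOT false = true
[2.1.2] false AND false AND true = false
[2.1] false OR false = false
[2] NOT false = true
[root] true AND true = true
Overall: true → approved

Approved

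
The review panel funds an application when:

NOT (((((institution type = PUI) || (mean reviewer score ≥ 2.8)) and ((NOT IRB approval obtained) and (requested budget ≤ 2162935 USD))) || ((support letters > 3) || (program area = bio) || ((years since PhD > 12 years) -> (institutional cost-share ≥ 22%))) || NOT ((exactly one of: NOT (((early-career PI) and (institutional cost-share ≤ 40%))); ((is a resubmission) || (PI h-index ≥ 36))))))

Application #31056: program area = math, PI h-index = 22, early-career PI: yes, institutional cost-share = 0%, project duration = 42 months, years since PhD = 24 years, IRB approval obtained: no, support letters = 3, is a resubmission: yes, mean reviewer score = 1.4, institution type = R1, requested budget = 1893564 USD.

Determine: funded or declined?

Funded

Atomic conditions:
  institution type = PUI: R1 == PUI is false
  mean reviewer score ≥ 2.8: 1.4 ≥ 2.8 is false
  NOT IRB approval obtained: no → true
  requested budget ≤ 2162935 USD: 1893564 ≤ 2162935 is true
  support letters > 3: 3 > 3 is false
  program area = bio: math == bio is false
  years since PhD > 12 years: 24 > 12 is true
  institutional cost-share ≥ 22%: 0 ≥ 22 is false
  early-career PI: yes → true
  institutional cost-share ≤ 40%: 0 ≤ 40 is true
  is a resubmission: yes → true
  PI h-index ≥ 36: 22 ≥ 36 is false
Combine:
[1.1.1] false OR false = false
[1.1.2] true AND true = true
[1.1] false AND true = false
[1.2.3] true → false = false
[1.2] false OR false OR false = false
[1.3.1.1.1] true AND true = true
[1.3.1.1] NOT true = false
[1.3.1.2] true OR false = true
[1.3.1] exactly-one(false, true) = true
[1.3] NOT true = false
[1] false OR false OR false = false
[root] NOT false = true
Overall: true → funded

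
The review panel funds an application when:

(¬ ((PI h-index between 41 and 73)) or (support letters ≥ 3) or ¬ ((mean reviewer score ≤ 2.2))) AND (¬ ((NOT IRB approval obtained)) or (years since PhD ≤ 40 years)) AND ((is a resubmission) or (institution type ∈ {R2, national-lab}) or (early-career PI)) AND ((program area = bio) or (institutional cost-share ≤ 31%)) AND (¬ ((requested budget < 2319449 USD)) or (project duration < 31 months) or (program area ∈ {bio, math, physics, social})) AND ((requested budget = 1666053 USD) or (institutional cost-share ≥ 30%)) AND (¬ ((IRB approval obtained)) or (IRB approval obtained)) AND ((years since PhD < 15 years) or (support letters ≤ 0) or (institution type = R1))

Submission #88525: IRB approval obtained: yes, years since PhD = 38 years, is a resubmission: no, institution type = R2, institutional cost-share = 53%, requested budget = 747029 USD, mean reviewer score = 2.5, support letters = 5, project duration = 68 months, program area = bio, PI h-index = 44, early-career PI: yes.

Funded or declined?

Atomic conditions:
  PI h-index between 41 and 73: 44 in [41, 73] is true
  support letters ≥ 3: 5 ≥ 3 is true
  mean reviewer score ≤ 2.2: 2.5 ≤ 2.2 is false
  NOT IRB approval obtained: yes → false
  years since PhD ≤ 40 years: 38 ≤ 40 is true
  is a resubmission: no → false
  institution type ∈ {R2, national-lab}: R2 is in the set → true
  early-career PI: yes → true
  program area = bio: bio == bio is true
  institutional cost-share ≤ 31%: 53 ≤ 31 is false
  requested budget < 2319449 USD: 747029 < 2319449 is true
  project duration < 31 months: 68 < 31 is false
  program area ∈ {bio, math, physics, social}: bio is in the set → true
  requested budget = 1666053 USD: 747029 == 1666053 is false
  institutional cost-share ≥ 30%: 53 ≥ 30 is true
  IRB approval obtained: yes → true
  years since PhD < 15 years: 38 < 15 is false
  support letters ≤ 0: 5 ≤ 0 is false
  institution type = R1: R2 == R1 is false
Combine:
[1.1] NOT true = false
[1.3] NOT false = true
[1] false OR true OR true = true
[2.1] NOT false = true
[2] true OR true = true
[3] false OR true OR true = true
[4] true OR false = true
[5.1] NOT true = false
[5] false OR false OR true = true
[6] false OR true = true
[7.1] NOT true = false
[7] false OR true = true
[8] false OR false OR false = false
[root] true AND true AND true AND true AND true AND true AND true AND false = false
Overall: false → declined

Declined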